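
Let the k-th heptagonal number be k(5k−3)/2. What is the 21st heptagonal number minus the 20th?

Consecutive heptagonal numbers differ by 5n − 4: here 5·21 − 4 = 101.

101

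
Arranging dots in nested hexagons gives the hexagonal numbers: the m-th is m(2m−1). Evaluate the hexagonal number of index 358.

255970

The 358th hexagonal number is n(2n−1) with n = 358.
358·(2·358 − 1) = 358·715 = 255970.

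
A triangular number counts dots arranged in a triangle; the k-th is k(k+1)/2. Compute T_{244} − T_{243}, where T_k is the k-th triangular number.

Consecutive triangular numbers differ by n: T_{244} − T_{243} = 244.

244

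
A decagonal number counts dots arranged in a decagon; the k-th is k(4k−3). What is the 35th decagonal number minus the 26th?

2169

35·(4·35 − 3) = 4795 and 26·(4·26 − 3) = 2626.
Difference: 4795 − 2626 = 2169.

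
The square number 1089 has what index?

33

We need n² = 1089, so n = √1089 = 33.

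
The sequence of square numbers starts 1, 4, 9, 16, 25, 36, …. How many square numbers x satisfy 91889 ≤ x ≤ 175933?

The n-th square number is n².
Smallest index with value ≥ 91889: n = 304 (giving 92416).
Largest index with value ≤ 175933: n = 419 (giving 175561).
Indices 304 through 419: 116 terms.

116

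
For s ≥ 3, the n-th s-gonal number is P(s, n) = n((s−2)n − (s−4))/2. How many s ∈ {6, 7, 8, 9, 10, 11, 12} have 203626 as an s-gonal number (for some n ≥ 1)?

s = 6: P(6, 319) = 203203 and P(6, 320) = 204480; 203626 is not s-gonal.
s = 7: P(7, 285) = 202635 and P(7, 286) = 204061; 203626 is not s-gonal.
s = 8: P(8, 260) = 202280 and P(8, 261) = 203841; 203626 is not s-gonal.
s = 9: P(9, 241) = 202681 and P(9, 242) = 204369; 203626 is not s-gonal.
s = 10: P(10, 226) = 203626. ✓
s = 11: P(11, 213) = 203415 and P(11, 214) = 205333; 203626 is not s-gonal.
s = 12: P(12, 202) = 203212 and P(12, 203) = 205233; 203626 is not s-gonal.
Hits: s ∈ {10} → 1.

1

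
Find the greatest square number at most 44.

Solve n² ≤ 44 for integer n.
n = 6 gives 36 ≤ 44, while n = 7 gives 49 > 44; so the answer is 36.

36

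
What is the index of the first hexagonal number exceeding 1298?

Solve n(2n−1) > 1298 for integer n.
The largest n with value ≤ 1298 is 25 (since 1225 ≤ 1298 < 1326), so the first above is n = 26, value 1326.

26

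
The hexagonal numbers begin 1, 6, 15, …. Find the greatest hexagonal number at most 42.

28

Solve n(2n−1) ≤ 42 for integer n.
n = 4 gives 28 ≤ 42, while n = 5 gives 45 > 42; so the answer is 28.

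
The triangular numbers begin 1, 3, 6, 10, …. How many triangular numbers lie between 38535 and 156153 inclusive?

The n-th triangular number is n(n+1)/2.
Smallest index with value ≥ 38535: n = 278 (giving 38781).
Largest index with value ≤ 156153: n = 558 (giving 155961).
Indices 278 through 558: 281 terms.

281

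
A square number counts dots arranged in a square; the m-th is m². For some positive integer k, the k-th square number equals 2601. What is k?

51

We need n² = 2601, so n = √2601 = 51.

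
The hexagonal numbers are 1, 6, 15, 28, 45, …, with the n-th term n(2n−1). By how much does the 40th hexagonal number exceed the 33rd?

40·(2·40 − 1) = 3160 and 33·(2·33 − 1) = 2145.
Difference: 3160 − 2145 = 1015.

1015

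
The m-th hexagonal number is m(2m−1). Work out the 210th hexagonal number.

The 210th hexagonal number is n(2n−1) with n = 210.
210·(2·210 − 1) = 210·419 = 87990.

87990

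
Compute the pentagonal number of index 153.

35037

The 153rd pentagonal number is n(3n−1)/2 with n = 153.
153·(3·153 − 1)/2 = 153·458/2 = 153·229 = 35037.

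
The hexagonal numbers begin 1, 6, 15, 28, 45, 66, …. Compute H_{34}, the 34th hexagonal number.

2278

34·(2·34 − 1) = 34·67 = 2278.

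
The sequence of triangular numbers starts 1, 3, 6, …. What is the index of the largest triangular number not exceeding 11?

Solve n(n+1)/2 ≤ 11 for integer n.
n = 4 gives 10 ≤ 11, while n = 5 gives 15 > 11; so the answer is index 4.

4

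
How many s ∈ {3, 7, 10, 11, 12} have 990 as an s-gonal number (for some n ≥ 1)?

s = 3: P(3, 44) = 990. ✓
s = 7: P(7, 20) = 970 and P(7, 21) = 1071; 990 is not s-gonal.
s = 10: P(10, 16) = 976 and P(10, 17) = 1105; 990 is not s-gonal.
s = 11: P(11, 15) = 960 and P(11, 16) = 1096; 990 is not s-gonal.
s = 12: P(12, 14) = 924 and P(12, 15) = 1065; 990 is not s-gonal.
Hits: s ∈ {3} → 1.

1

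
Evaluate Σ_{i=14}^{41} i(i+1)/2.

11886

Σ i(i+1)/2 = (Σi² + Σi) / 2 over i = 14..41.
Σi = 861 − 91 = 770 and Σi² = 23821 − 819 = 23002.
(1·23002 + 1·770) / 2 = 23772/2 = 11886.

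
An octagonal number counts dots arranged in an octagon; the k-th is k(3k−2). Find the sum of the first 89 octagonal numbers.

Σ i(3i−2) = 3Σi² − 2Σi over i = 1..89.
Σi = 4005 and Σi² = 238965.
3·238965 − 2·4005 = 708885.

708885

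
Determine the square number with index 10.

100

The 10th square number is n² with n = 10.
10² = 100.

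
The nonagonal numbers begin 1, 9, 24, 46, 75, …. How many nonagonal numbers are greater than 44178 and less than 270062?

The n-th nonagonal number is n(7n−5)/2.
Smallest index with value > 44178: n = 113 (giving 44409).
Largest index with value < 270062: n = 278 (giving 269799).
Indices 113 through 278: 166 terms.

166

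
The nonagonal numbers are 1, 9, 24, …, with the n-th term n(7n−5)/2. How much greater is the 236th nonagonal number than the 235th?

1646

Consecutive nonagonal numbers differ by 7n − 6: here 7·236 − 6 = 1646.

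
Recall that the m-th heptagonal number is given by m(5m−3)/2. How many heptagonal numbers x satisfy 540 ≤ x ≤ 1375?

9

The n-th heptagonal number is n(5n−3)/2.
Smallest index with value ≥ 540: n = 15 (giving 540).
Largest index with value ≤ 1375: n = 23 (giving 1288).
Indices 15 through 23: 9 terms.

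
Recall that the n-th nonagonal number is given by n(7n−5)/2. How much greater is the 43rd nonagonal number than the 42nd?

Consecutive nonagonal numbers differ by 7n − 6: here 7·43 − 6 = 295.

295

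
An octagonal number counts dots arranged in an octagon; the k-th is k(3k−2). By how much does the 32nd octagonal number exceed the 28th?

32·(3·32 − 2) = 3008 and 28·(3·28 − 2) = 2296.
Difference: 3008 − 2296 = 712.

712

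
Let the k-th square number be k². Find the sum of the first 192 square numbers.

Σ_{i=1}^{192} i² = 192·193·385/6 = 2377760.

2377760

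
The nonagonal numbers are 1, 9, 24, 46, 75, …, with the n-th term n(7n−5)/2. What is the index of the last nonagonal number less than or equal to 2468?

Solve n(7n−5)/2 ≤ 2468 for integer n.
n = 26 gives 2301 ≤ 2468, while n = 27 gives 2484 > 2468; so the answer is index 26.

26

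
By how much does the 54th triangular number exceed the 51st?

54·55/2 = 1485 and 51·52/2 = 1326.
Difference: 1485 − 1326 = 159.

159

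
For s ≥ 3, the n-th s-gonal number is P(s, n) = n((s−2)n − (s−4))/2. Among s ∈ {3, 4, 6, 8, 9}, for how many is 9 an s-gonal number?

s = 3: P(3, 3) = 6 and P(3, 4) = 10; 9 is not s-gonal.
s = 4: P(4, 3) = 9. ✓
s = 6: P(6, 2) = 6 and P(6, 3) = 15; 9 is not s-gonal.
s = 8: P(8, 2) = 8 and P(8, 3) = 21; 9 is not s-gonal.
s = 9: P(9, 2) = 9. ✓
Hits: s ∈ {4, 9} → 2.

2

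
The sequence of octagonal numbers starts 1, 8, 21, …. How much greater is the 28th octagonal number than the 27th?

163

Consecutive octagonal numbers differ by 6n − 5: here 6·28 − 5 = 163.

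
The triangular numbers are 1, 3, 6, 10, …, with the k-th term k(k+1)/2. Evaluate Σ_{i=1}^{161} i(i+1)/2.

Σ i(i+1)/2 = (Σi² + Σi) / 2 over i = 1..161.
Σi = 13041 and Σi² = 1404081.
(1·1404081 + 1·13041) / 2 = 1417122/2 = 708561.

708561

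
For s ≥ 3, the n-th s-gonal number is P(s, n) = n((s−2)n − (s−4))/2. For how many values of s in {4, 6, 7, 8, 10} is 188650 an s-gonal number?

1

s = 4: P(4, 434) = 188356 and P(4, 435) = 189225; 188650 is not s-gonal.
s = 6: P(6, 307) = 188191 and P(6, 308) = 189420; 188650 is not s-gonal.
s = 7: P(7, 275) = 188650. ✓
s = 8: P(8, 251) = 188501 and P(8, 252) = 190008; 188650 is not s-gonal.
s = 10: P(10, 217) = 187705 and P(10, 218) = 189442; 188650 is not s-gonal.
Hits: s ∈ {7} → 1.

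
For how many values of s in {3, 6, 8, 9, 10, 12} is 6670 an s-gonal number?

2

s = 3: P(3, 115) = 6670. ✓
s = 6: P(6, 58) = 6670. ✓
s = 8: P(8, 47) = 6533 and P(8, 48) = 6816; 6670 is not s-gonal.
s = 9: P(9, 44) = 6666 and P(9, 45) = 6975; 6670 is not s-gonal.
s = 10: P(10, 41) = 6601 and P(10, 42) = 6930; 6670 is not s-gonal.
s = 12: P(12, 36) = 6336 and P(12, 37) = 6697; 6670 is not s-gonal.
Hits: s ∈ {3, 6} → 2.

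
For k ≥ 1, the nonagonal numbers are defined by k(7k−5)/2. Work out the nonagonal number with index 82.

23329

The 82nd nonagonal number is n(7n−5)/2 with n = 82.
82·(7·82 − 5)/2 = 82·569/2 = 23329.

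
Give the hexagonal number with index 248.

248·(2·248 − 1) = 248·495 = 122760.

122760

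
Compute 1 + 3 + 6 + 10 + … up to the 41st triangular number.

12341

Σ i(i+1)/2 = (Σi² + Σi) / 2 over i = 1..41.
Σi = 861 and Σi² = 23821.
(1·23821 + 1·861) / 2 = 24682/2 = 12341.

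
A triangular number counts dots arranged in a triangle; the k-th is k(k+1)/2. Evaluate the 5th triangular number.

5·6/2 = 30/2 = 15.

15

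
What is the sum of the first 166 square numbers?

1538571

Σ_{i=1}^{166} i² = 166·167·333/6 = 1538571.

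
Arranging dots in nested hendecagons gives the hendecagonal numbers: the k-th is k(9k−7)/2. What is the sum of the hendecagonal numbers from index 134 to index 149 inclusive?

Σ i(9i−7)/2 = (9Σi² − 7Σi) / 2 over i = 134..149.
Σi = 11175 − 8911 = 2264 and Σi² = 1113775 − 793079 = 320696.
(9·320696 − 7·2264) / 2 = 2870416/2 = 1435208.

1435208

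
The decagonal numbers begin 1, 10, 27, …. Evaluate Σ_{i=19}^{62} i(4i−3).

311718

Σ i(4i−3) = 4Σi² − 3Σi over i = 19..62.
Σi = 1953 − 171 = 1782 and Σi² = 81375 − 2109 = 79266.
4·79266 − 3·1782 = 311718.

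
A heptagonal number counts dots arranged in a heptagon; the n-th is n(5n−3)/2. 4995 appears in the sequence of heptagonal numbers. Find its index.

45

Set n(5n−3)/2 = 4995, giving 5n² − 3n − 9990 = 0.
So n = (3 + 447) / 10 = 450/10 = 45.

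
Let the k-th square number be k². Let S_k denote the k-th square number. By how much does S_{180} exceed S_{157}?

7751

180² = 32400 and 157² = 24649.
Difference: 32400 − 24649 = 7751.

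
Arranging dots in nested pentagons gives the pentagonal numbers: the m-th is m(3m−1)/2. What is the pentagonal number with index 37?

2035

37·(3·37 − 1)/2 = 37·110/2 = 37·55 = 2035.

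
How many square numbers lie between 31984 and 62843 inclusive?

72

The n-th square number is n².
Smallest index with value ≥ 31984: n = 179 (giving 32041).
Largest index with value ≤ 62843: n = 250 (giving 62500).
Indices 179 through 250: 72 terms.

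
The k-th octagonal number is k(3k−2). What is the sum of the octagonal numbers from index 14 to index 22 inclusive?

Σ i(3i−2) = 3Σi² − 2Σi over i = 14..22.
Σi = 253 − 91 = 162 and Σi² = 3795 − 819 = 2976.
3·2976 − 2·162 = 8604.

8604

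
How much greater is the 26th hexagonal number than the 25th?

Consecutive hexagonal numbers differ by 4n − 3: here 4·26 − 3 = 101.

101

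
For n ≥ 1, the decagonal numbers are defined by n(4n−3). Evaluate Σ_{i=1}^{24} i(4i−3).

Σ i(4i−3) = 4Σi² − 3Σi over i = 1..24.
Σi = 300 and Σi² = 4900.
4·4900 − 3·300 = 18700.

18700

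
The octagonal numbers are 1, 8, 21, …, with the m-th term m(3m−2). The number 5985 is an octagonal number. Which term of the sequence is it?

Set n(3n−2) = 5985, giving 3n² − 2n − 5985 = 0.
So n = (2 + 268) / 6 = 270/6 = 45.
Check: 45·(3·45 − 2) = 5985. ✓

45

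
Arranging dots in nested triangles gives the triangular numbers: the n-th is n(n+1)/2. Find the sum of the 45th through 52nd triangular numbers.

9624

Σ i(i+1)/2 = (Σi² + Σi) / 2 over i = 45..52.
Σi = 1378 − 990 = 388 and Σi² = 48230 − 29370 = 18860.
(1·18860 + 1·388) / 2 = 19248/2 = 9624.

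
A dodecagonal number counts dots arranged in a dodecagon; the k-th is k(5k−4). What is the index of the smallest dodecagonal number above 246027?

223

Solve n(5n−4) > 246027 for integer n.
The largest n with value ≤ 246027 is 222 (since 245532 ≤ 246027 < 247753), so the first above is n = 223, value 247753.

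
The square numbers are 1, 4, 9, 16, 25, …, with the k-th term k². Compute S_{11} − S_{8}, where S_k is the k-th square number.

57

11² = 121 and 8² = 64.
Difference: 121 − 64 = 57.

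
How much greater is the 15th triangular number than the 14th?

Consecutive triangular numbers differ by n: T_{15} − T_{14} = 15.

15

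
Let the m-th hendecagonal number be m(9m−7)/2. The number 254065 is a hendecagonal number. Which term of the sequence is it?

Set n(9n−7)/2 = 254065, giving 9n² − 7n − 508130 = 0.
The discriminant is 49 + 72·254065 = 18292729, and √18292729 = 4277.
So n = (7 + 4277) / 18 = 4284/18 = 238.

238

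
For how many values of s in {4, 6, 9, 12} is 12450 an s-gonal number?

1

s = 4: P(4, 111) = 12321 and P(4, 112) = 12544; 12450 is not s-gonal.
s = 6: P(6, 79) = 12403 and P(6, 80) = 12720; 12450 is not s-gonal.
s = 9: P(9, 60) = 12450. ✓
s = 12: P(12, 50) = 12300 and P(12, 51) = 12801; 12450 is not s-gonal.
Hits: s ∈ {9} → 1.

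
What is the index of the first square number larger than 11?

Solve n² > 11 for integer n.
The largest n with value ≤ 11 is 3 (since 9 ≤ 11 < 16), so the first above is n = 4, value 16.

4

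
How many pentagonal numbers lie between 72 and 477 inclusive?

The n-th pentagonal number is n(3n−1)/2.
Smallest index with value ≥ 72: n = 8 (giving 92).
Largest index with value ≤ 477: n = 18 (giving 477).
Indices 8 through 18: 11 terms.

11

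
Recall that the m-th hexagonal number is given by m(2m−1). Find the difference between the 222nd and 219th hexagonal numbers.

222·(2·222 − 1) = 98346 and 219·(2·219 − 1) = 95703.
Difference: 98346 − 95703 = 2643.

2643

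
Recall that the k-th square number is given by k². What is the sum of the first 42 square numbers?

Σ_{i=1}^{42} i² = 42·43·85/6 = 25585.

25585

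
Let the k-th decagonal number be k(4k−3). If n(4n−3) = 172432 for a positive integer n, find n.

Set n(4n−3) = 172432, giving 4n² − 3n − 172432 = 0.
The discriminant is 9 + 16·172432 = 2758921, and √2758921 = 1661.
So n = (3 + 1661) / 8 = 1664/8 = 208.

208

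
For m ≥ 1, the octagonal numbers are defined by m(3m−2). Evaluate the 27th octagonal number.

2133

The 27th octagonal number is n(3n−2) with n = 27.
27·(3·27 − 2) = 27·79 = 2133.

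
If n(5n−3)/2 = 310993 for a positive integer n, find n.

Set n(5n−3)/2 = 310993, giving 5n² − 3n − 621986 = 0.
The discriminant is 9 + 40·310993 = 12439729, and √12439729 = 3527.
So n = (3 + 3527) / 10 = 3530/10 = 353.
Check: 353·(5·353 − 3)/2 = 310993. ✓

353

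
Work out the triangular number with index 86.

3741

86·87/2 = 7482/2 = 3741.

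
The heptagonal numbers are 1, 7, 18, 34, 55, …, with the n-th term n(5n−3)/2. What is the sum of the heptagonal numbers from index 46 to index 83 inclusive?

Σ i(5i−3)/2 = (5Σi² − 3Σi) / 2 over i = 46..83.
Σi = 3486 − 1035 = 2451 and Σi² = 194054 − 31395 = 162659.
(5·162659 − 3·2451) / 2 = 805942/2 = 402971.

402971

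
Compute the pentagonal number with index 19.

532

19·(3·19 − 1)/2 = 19·56/2 = 19·28 = 532.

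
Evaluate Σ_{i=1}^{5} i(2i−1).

95

Σ i(2i−1) = 2Σi² − Σi over i = 1..5.
Σi = 15 and Σi² = 55.
2·55 − 1·15 = 95.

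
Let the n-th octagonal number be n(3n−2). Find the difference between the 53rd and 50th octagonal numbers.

53·(3·53 − 2) = 8321 and 50·(3·50 − 2) = 7400.
Difference: 8321 − 7400 = 921.

921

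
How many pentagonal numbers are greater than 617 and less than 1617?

The n-th pentagonal number is n(3n−1)/2.
Smallest index with value > 617: n = 21 (giving 651).
Largest index with value < 1617: n = 32 (giving 1520).
Indices 21 through 32: 12 terms.

12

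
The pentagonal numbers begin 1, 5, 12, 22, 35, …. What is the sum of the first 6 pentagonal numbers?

Σ i(3i−1)/2 = (3Σi² − Σi) / 2 over i = 1..6.
Σi = 21 and Σi² = 91.
(3·91 − 1·21) / 2 = 252/2 = 126.

126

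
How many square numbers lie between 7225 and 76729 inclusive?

193

The n-th square number is n².
Smallest index with value ≥ 7225: n = 85 (giving 7225).
Largest index with value ≤ 76729: n = 277 (giving 76729).
Indices 85 through 277: 193 terms.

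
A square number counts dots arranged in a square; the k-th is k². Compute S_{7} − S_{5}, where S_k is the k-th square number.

7² = 49 and 5² = 25.
Difference: 49 − 25 = 24.

24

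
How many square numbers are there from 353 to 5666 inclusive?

The n-th square number is n².
Smallest index with value ≥ 353: n = 19 (giving 361).
Largest index with value ≤ 5666: n = 75 (giving 5625).
Indices 19 through 75: 57 terms.

57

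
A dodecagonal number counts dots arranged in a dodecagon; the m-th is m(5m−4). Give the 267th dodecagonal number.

The 267th dodecagonal number is n(5n−4) with n = 267.
267·(5·267 − 4) = 267·1331 = 355377.

355377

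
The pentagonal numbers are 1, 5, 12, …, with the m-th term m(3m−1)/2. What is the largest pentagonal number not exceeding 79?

70

Solve n(3n−1)/2 ≤ 79 for integer n.
n = 7 gives 70 ≤ 79, while n = 8 gives 92 > 79; so the answer is 70.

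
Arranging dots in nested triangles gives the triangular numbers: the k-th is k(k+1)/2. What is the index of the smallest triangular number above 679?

37

Solve n(n+1)/2 > 679 for integer n.
The largest n with value ≤ 679 is 36 (since 666 ≤ 679 < 703), so the first above is n = 37, value 703.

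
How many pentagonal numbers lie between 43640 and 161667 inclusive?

158

The n-th pentagonal number is n(3n−1)/2.
Smallest index with value ≥ 43640: n = 171 (giving 43776).
Largest index with value ≤ 161667: n = 328 (giving 161212).
Indices 171 through 328: 158 terms.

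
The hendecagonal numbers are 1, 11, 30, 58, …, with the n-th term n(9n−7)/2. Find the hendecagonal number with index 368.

The 368th hendecagonal number is n(9n−7)/2 with n = 368.
368·(9·368 − 7)/2 = 368·3305/2 = 608120.

608120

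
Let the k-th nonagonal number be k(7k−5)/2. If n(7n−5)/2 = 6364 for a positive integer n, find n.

Set n(7n−5)/2 = 6364, giving 7n² − 5n − 12728 = 0.
So n = (5 + 597) / 14 = 602/14 = 43.
Check: 43·(7·43 − 5)/2 = 6364. ✓

43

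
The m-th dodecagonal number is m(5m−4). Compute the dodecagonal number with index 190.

190·(5·190 − 4) = 190·946 = 179740.

179740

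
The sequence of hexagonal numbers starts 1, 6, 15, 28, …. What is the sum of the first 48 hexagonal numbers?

Σ i(2i−1) = 2Σi² − Σi over i = 1..48.
Σi = 1176 and Σi² = 38024.
2·38024 − 1·1176 = 74872.

74872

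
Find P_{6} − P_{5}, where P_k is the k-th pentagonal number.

Consecutive pentagonal numbers differ by 3n − 2: here 3·6 − 2 = 16.

16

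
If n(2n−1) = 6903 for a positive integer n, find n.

Set n(2n−1) = 6903, giving 2n² − n − 6903 = 0.
The discriminant is 1 + 8·6903 = 55225, and √55225 = 235.
So n = (1 + 235) / 4 = 236/4 = 59.

59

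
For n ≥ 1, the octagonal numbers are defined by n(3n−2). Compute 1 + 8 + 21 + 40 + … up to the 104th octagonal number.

1130220

Σ i(3i−2) = 3Σi² − 2Σi over i = 1..104.
Σi = 5460 and Σi² = 380380.
3·380380 − 2·5460 = 1130220.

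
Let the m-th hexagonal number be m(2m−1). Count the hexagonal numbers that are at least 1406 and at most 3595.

The n-th hexagonal number is n(2n−1).
Smallest index with value ≥ 1406: n = 27 (giving 1431).
Largest index with value ≤ 3595: n = 42 (giving 3486).
Indices 27 through 42: 16 terms.

16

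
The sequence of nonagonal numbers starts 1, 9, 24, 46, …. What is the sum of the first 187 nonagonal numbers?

7646430

Σ i(7i−5)/2 = (7Σi² − 5Σi) / 2 over i = 1..187.
Σi = 17578 and Σi² = 2197250.
(7·2197250 − 5·17578) / 2 = 15292860/2 = 7646430.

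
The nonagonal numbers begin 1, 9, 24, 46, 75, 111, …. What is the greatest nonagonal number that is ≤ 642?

Solve n(7n−5)/2 ≤ 642 for integer n.
n = 13 gives 559 ≤ 642, while n = 14 gives 651 > 642; so the answer is 559.

559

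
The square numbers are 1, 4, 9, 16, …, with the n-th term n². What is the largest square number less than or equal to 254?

225

Solve n² ≤ 254 for integer n.
n = 15 gives 225 ≤ 254, while n = 16 gives 256 > 254; so the answer is 225.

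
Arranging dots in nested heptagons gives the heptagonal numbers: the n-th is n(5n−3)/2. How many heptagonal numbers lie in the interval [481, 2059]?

The n-th heptagonal number is n(5n−3)/2.
Smallest index with value ≥ 481: n = 15 (giving 540).
Largest index with value ≤ 2059: n = 29 (giving 2059).
Indices 15 through 29: 15 terms.

15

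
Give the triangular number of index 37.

703

37·38/2 = 1406/2 = 703.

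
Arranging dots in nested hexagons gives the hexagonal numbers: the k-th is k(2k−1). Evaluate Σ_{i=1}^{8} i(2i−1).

Σ i(2i−1) = 2Σi² − Σi over i = 1..8.
Σi = 36 and Σi² = 204.
2·204 − 1·36 = 372.

372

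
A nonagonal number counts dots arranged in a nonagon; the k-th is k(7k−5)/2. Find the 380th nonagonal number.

504450

The 380th nonagonal number is n(7n−5)/2 with n = 380.
380·(7·380 − 5)/2 = 380·2655/2 = 504450.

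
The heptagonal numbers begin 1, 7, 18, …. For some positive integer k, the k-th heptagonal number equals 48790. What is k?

140

Set n(5n−3)/2 = 48790, giving 5n² − 3n − 97580 = 0.
So n = (3 + 1397) / 10 = 1400/10 = 140.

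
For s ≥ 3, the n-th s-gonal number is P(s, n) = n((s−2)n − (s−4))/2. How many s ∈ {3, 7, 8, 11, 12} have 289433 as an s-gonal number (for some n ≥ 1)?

s = 3: P(3, 760) = 289180 and P(3, 761) = 289941; 289433 is not s-gonal.
s = 7: P(7, 340) = 288490 and P(7, 341) = 290191; 289433 is not s-gonal.
s = 8: P(8, 310) = 287680 and P(8, 311) = 289541; 289433 is not s-gonal.
s = 11: P(11, 254) = 289433. ✓
s = 12: P(12, 240) = 287040 and P(12, 241) = 289441; 289433 is not s-gonal.
Hits: s ∈ {11} → 1.

1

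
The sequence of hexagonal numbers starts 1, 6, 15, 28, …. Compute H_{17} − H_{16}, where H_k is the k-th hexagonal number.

65

Consecutive hexagonal numbers differ by 4n − 3: here 4·17 − 3 = 65.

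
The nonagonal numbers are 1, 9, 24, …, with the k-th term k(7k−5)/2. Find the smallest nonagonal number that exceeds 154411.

155296

Solve n(7n−5)/2 > 154411 for integer n.
The largest n with value ≤ 154411 is 210 (since 153825 ≤ 154411 < 155296), so the first above is n = 211, value 155296.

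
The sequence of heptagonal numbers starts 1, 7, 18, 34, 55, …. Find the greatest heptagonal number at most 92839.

92833

Solve n(5n−3)/2 ≤ 92839 for integer n.
n = 193 gives 92833 ≤ 92839, while n = 194 gives 93799 > 92839; so the answer is 92833.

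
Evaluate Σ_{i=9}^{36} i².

16002

Σ_{i=9}^{36} i² = 16206 − 204 = 16002.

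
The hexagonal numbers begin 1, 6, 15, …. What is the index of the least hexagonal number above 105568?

230

Solve n(2n−1) > 105568 for integer n.
The largest n with value ≤ 105568 is 229 (since 104653 ≤ 105568 < 105570), so the first above is n = 230, value 105570.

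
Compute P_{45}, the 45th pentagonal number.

45·(3·45 − 1)/2 = 45·134/2 = 45·67 = 3015.

3015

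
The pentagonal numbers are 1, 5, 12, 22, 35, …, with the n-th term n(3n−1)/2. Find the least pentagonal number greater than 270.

287

Solve n(3n−1)/2 > 270 for integer n.
The largest n with value ≤ 270 is 13 (since 247 ≤ 270 < 287), so the first above is n = 14, value 287.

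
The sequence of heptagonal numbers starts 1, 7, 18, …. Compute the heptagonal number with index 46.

The 46th heptagonal number is n(5n−3)/2 with n = 46.
46·(5·46 − 3)/2 = 46·227/2 = 5221.

5221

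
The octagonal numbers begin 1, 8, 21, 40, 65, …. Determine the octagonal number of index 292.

255208

The 292nd octagonal number is n(3n−2) with n = 292.
292·(3·292 − 2) = 292·874 = 255208.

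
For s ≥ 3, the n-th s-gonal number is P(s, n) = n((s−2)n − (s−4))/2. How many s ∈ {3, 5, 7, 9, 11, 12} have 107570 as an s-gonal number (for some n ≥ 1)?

s = 3: P(3, 463) = 107416 and P(3, 464) = 107880; 107570 is not s-gonal.
s = 5: P(5, 267) = 106800 and P(5, 268) = 107602; 107570 is not s-gonal.
s = 7: P(7, 207) = 106812 and P(7, 208) = 107848; 107570 is not s-gonal.
s = 9: P(9, 175) = 106750 and P(9, 176) = 107976; 107570 is not s-gonal.
s = 11: P(11, 155) = 107570. ✓
s = 12: P(12, 147) = 107457 and P(12, 148) = 108928; 107570 is not s-gonal.
Hits: s ∈ {11} → 1.

1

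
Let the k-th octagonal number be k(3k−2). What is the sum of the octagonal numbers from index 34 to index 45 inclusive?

55650

Σ i(3i−2) = 3Σi² − 2Σi over i = 34..45.
Σi = 1035 − 561 = 474 and Σi² = 31395 − 12529 = 18866.
3·18866 − 2·474 = 55650.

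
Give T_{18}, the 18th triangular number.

171

The 18th triangular number is n(n+1)/2 with n = 18.
18·19/2 = 342/2 = 171.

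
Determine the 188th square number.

35344

188² = 35344.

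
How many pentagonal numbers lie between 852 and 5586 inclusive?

38

The n-th pentagonal number is n(3n−1)/2.
Smallest index with value ≥ 852: n = 24 (giving 852).
Largest index with value ≤ 5586: n = 61 (giving 5551).
Indices 24 through 61: 38 terms.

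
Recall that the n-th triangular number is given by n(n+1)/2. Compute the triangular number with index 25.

325

The 25th triangular number is n(n+1)/2 with n = 25.
25·26/2 = 650/2 = 325.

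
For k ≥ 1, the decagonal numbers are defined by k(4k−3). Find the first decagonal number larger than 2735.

Solve n(4n−3) > 2735 for integer n.
The largest n with value ≤ 2735 is 26 (since 2626 ≤ 2735 < 2835), so the first above is n = 27, value 2835.

2835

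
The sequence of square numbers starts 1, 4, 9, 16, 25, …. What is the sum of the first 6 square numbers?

Σ_{i=1}^{6} i² = 6·7·13/6 = 91.

91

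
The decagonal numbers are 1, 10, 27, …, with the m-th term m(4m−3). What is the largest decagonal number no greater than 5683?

5662

Solve n(4n−3) ≤ 5683 for integer n.
n = 38 gives 5662 ≤ 5683, while n = 39 gives 5967 > 5683; so the answer is 5662.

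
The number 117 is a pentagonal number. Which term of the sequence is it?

9

Set n(3n−1)/2 = 117, giving 3n² − n − 234 = 0.
The discriminant is 1 + 24·117 = 2809, and √2809 = 53.
So n = (1 + 53) / 6 = 54/6 = 9.
Check: 9·(3·9 − 1)/2 = 117. ✓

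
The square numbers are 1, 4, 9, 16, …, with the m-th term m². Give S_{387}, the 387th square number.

149769

The 387th square number is n² with n = 387.
387² = 149769.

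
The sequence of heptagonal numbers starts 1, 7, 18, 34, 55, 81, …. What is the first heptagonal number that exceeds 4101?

Solve n(5n−3)/2 > 4101 for integer n.
The largest n with value ≤ 4101 is 40 (since 3940 ≤ 4101 < 4141), so the first above is n = 41, value 4141.

4141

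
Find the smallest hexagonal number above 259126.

Solve n(2n−1) > 259126 for integer n.
The largest n with value ≤ 259126 is 360 (since 258840 ≤ 259126 < 260281), so the first above is n = 361, value 260281.

260281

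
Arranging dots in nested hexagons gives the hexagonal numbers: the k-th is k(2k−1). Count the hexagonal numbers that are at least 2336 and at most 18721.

63

The n-th hexagonal number is n(2n−1).
Smallest index with value ≥ 2336: n = 35 (giving 2415).
Largest index with value ≤ 18721: n = 97 (giving 18721).
Indices 35 through 97: 63 terms.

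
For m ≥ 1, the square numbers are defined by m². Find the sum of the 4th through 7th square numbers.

126

Σ_{i=4}^{7} i² = 140 − 14 = 126.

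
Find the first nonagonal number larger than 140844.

Solve n(7n−5)/2 > 140844 for integer n.
The largest n with value ≤ 140844 is 200 (since 139500 ≤ 140844 < 140901), so the first above is n = 201, value 140901.

140901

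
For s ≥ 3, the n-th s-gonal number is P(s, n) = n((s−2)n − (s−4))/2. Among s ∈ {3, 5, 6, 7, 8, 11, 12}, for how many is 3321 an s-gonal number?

s = 3: P(3, 81) = 3321. ✓
s = 5: P(5, 47) = 3290 and P(5, 48) = 3432; 3321 is not s-gonal.
s = 6: P(6, 41) = 3321. ✓
s = 7: P(7, 36) = 3186 and P(7, 37) = 3367; 3321 is not s-gonal.
s = 8: P(8, 33) = 3201 and P(8, 34) = 3400; 3321 is not s-gonal.
s = 11: P(11, 27) = 3186 and P(11, 28) = 3430; 3321 is not s-gonal.
s = 12: P(12, 26) = 3276 and P(12, 27) = 3537; 3321 is not s-gonal.
Hits: s ∈ {3, 6} → 2.

2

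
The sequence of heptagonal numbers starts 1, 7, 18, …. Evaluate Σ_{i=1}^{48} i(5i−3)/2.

Σ i(5i−3)/2 = (5Σi² − 3Σi) / 2 over i = 1..48.
Σi = 1176 and Σi² = 38024.
(5·38024 − 3·1176) / 2 = 186592/2 = 93296.

93296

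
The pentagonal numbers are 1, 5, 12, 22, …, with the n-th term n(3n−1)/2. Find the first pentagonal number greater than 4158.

4187

Solve n(3n−1)/2 > 4158 for integer n.
The largest n with value ≤ 4158 is 52 (since 4030 ≤ 4158 < 4187), so the first above is n = 53, value 4187.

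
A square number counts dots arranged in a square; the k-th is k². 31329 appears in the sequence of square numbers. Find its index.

We need n² = 31329, so n = √31329 = 177.
Check: 177² = 31329. ✓

177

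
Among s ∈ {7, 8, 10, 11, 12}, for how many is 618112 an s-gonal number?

1

s = 7: P(7, 497) = 616777 and P(7, 498) = 619263; 618112 is not s-gonal.
s = 8: P(8, 454) = 617440 and P(8, 455) = 620165; 618112 is not s-gonal.
s = 10: P(10, 393) = 616617 and P(10, 394) = 619762; 618112 is not s-gonal.
s = 11: P(11, 371) = 618086 and P(11, 372) = 621426; 618112 is not s-gonal.
s = 12: P(12, 352) = 618112. ✓
Hits: s ∈ {12} → 1.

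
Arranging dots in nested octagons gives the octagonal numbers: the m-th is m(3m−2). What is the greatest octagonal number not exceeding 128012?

126896

Solve n(3n−2) ≤ 128012 for integer n.
n = 206 gives 126896 ≤ 128012, while n = 207 gives 128133 > 128012; so the answer is 126896.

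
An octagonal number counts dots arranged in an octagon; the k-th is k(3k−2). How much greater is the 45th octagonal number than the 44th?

Consecutive octagonal numbers differ by 6n − 5: here 6·45 − 5 = 265.

265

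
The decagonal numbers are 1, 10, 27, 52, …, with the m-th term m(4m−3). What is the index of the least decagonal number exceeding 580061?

Solve n(4n−3) > 580061 for integer n.
The largest n with value ≤ 580061 is 381 (since 579501 ≤ 580061 < 582550), so the first above is n = 382, value 582550.

382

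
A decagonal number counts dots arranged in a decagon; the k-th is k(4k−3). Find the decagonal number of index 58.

The 58th decagonal number is n(4n−3) with n = 58.
58·(4·58 − 3) = 58·229 = 13282.

13282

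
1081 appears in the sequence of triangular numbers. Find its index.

46

Set n(n+1)/2 = 1081, giving n² + n − 2162 = 0.
The discriminant is 1 + 8·1081 = 8649, and √8649 = 93.
So n = (-1 + 93) / 2 = 92/2 = 46.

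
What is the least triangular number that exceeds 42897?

Solve n(n+1)/2 > 42897 for integer n.
The largest n with value ≤ 42897 is 292 (since 42778 ≤ 42897 < 43071), so the first above is n = 293, value 43071.

43071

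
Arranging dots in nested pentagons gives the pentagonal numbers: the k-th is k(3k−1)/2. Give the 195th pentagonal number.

56940

195·(3·195 − 1)/2 = 195·584/2 = 195·292 = 56940.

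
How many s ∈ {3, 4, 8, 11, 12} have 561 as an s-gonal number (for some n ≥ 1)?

s = 3: P(3, 33) = 561. ✓
s = 4: P(4, 23) = 529 and P(4, 24) = 576; 561 is not s-gonal.
s = 8: P(8, 14) = 560 and P(8, 15) = 645; 561 is not s-gonal.
s = 11: P(11, 11) = 506 and P(11, 12) = 606; 561 is not s-gonal.
s = 12: P(12, 11) = 561. ✓
Hits: s ∈ {3, 12} → 2.

2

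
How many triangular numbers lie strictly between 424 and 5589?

The n-th triangular number is n(n+1)/2.
Smallest index with value > 424: n = 29 (giving 435).
Largest index with value < 5589: n = 105 (giving 5565).
Indices 29 through 105: 77 terms.

77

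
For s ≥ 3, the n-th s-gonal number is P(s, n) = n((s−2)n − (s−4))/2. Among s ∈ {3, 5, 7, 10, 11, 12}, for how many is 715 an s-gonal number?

s = 3: P(3, 37) = 703 and P(3, 38) = 741; 715 is not s-gonal.
s = 5: P(5, 22) = 715. ✓
s = 7: P(7, 17) = 697 and P(7, 18) = 783; 715 is not s-gonal.
s = 10: P(10, 13) = 637 and P(10, 14) = 742; 715 is not s-gonal.
s = 11: P(11, 13) = 715. ✓
s = 12: P(12, 12) = 672 and P(12, 13) = 793; 715 is not s-gonal.
Hits: s ∈ {5, 11} → 2.

2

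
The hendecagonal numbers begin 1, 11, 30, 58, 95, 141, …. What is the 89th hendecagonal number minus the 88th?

Consecutive hendecagonal numbers differ by 9n − 8: here 9·89 − 8 = 793.

793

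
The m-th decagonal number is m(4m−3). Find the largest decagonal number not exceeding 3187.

3052

Solve n(4n−3) ≤ 3187 for integer n.
n = 28 gives 3052 ≤ 3187, while n = 29 gives 3277 > 3187; so the answer is 3052.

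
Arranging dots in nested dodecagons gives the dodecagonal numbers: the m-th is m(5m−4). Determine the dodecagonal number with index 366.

668316

The 366th dodecagonal number is n(5n−4) with n = 366.
366·(5·366 − 4) = 366·1826 = 668316.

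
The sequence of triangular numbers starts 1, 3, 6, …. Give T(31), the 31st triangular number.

496

31·32/2 = 992/2 = 496.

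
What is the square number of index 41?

1681

The 41st square number is n² with n = 41.
41² = 1681.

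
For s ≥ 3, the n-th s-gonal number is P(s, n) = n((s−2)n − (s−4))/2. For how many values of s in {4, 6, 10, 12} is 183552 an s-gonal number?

1

s = 4: P(4, 428) = 183184 and P(4, 429) = 184041; 183552 is not s-gonal.
s = 6: P(6, 303) = 183315 and P(6, 304) = 184528; 183552 is not s-gonal.
s = 10: P(10, 214) = 182542 and P(10, 215) = 184255; 183552 is not s-gonal.
s = 12: P(12, 192) = 183552. ✓
Hits: s ∈ {12} → 1.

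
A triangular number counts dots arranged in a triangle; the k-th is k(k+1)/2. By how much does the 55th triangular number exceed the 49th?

315

55·56/2 = 1540 and 49·50/2 = 1225.
Difference: 1540 − 1225 = 315.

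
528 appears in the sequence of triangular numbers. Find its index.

32

Set n(n+1)/2 = 528, giving n² + n − 1056 = 0.
So n = (-1 + 65) / 2 = 64/2 = 32.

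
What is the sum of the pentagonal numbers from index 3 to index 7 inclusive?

Σ i(3i−1)/2 = (3Σi² − Σi) / 2 over i = 3..7.
Σi = 28 − 3 = 25 and Σi² = 140 − 5 = 135.
(3·135 − 1·25) / 2 = 380/2 = 190.

190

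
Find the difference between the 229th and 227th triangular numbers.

229·230/2 = 26335 and 227·228/2 = 25878.
Difference: 26335 − 25878 = 457.

457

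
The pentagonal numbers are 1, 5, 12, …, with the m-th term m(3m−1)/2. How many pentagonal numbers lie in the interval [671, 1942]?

15

The n-th pentagonal number is n(3n−1)/2.
Smallest index with value ≥ 671: n = 22 (giving 715).
Largest index with value ≤ 1942: n = 36 (giving 1926).
Indices 22 through 36: 15 terms.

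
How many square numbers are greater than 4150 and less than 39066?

133

The n-th square number is n².
Smallest index with value > 4150: n = 65 (giving 4225).
Largest index with value < 39066: n = 197 (giving 38809).
Indices 65 through 197: 133 terms.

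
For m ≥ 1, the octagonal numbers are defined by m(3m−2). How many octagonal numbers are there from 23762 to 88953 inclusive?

83

The n-th octagonal number is n(3n−2).
Smallest index with value ≥ 23762: n = 90 (giving 24120).
Largest index with value ≤ 88953: n = 172 (giving 88408).
Indices 90 through 172: 83 terms.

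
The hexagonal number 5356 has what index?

52

Set n(2n−1) = 5356, giving 2n² − n − 5356 = 0.
The discriminant is 1 + 8·5356 = 42849, and √42849 = 207.
So n = (1 + 207) / 4 = 208/4 = 52.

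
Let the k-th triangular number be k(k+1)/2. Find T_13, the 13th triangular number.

The 13th triangular number is n(n+1)/2 with n = 13.
13·14/2 = 182/2 = 91.

91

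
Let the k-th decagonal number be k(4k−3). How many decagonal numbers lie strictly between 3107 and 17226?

The n-th decagonal number is n(4n−3).
Smallest index with value > 3107: n = 29 (giving 3277).
Largest index with value < 17226: n = 65 (giving 16705).
Indices 29 through 65: 37 terms.

37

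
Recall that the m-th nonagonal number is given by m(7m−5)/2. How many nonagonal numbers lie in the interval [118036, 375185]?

144

The n-th nonagonal number is n(7n−5)/2.
Smallest index with value ≥ 118036: n = 184 (giving 118036).
Largest index with value ≤ 375185: n = 327 (giving 373434).
Indices 184 through 327: 144 terms.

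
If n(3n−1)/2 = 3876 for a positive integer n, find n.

51

Set n(3n−1)/2 = 3876, giving 3n² − n − 7752 = 0.
The discriminant is 1 + 24·3876 = 93025, and √93025 = 305.
So n = (1 + 305) / 6 = 306/6 = 51.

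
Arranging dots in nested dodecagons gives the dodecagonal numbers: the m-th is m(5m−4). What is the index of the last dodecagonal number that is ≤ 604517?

348

Solve n(5n−4) ≤ 604517 for integer n.
n = 348 gives 604128 ≤ 604517, while n = 349 gives 607609 > 604517; so the answer is index 348.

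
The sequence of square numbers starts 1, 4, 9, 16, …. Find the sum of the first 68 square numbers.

Σ_{i=1}^{68} i² = 68·69·137/6 = 107134.

107134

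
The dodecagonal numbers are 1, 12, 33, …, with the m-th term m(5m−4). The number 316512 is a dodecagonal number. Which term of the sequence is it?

252

Set n(5n−4) = 316512, giving 5n² − 4n − 316512 = 0.
So n = (4 + 2516) / 10 = 2520/10 = 252.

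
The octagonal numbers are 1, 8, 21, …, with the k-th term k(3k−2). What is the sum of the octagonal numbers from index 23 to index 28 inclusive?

11451

Σ i(3i−2) = 3Σi² − 2Σi over i = 23..28.
Σi = 406 − 253 = 153 and Σi² = 7714 − 3795 = 3919.
3·3919 − 2·153 = 11451.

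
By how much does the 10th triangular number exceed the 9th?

Consecutive triangular numbers differ by n: T_{10} − T_{9} = 10.

10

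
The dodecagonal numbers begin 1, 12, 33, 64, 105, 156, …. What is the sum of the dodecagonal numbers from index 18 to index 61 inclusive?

Σ i(5i−4) = 5Σi² − 4Σi over i = 18..61.
Σi = 1891 − 153 = 1738 and Σi² = 77531 − 1785 = 75746.
5·75746 − 4·1738 = 371778.

371778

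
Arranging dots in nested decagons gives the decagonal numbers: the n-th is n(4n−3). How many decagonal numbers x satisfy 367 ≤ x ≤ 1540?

11

The n-th decagonal number is n(4n−3).
Smallest index with value ≥ 367: n = 10 (giving 370).
Largest index with value ≤ 1540: n = 20 (giving 1540).
Indices 10 through 20: 11 terms.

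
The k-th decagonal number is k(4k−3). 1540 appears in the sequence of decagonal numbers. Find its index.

Set n(4n−3) = 1540, giving 4n² − 3n − 1540 = 0.
The discriminant is 9 + 16·1540 = 24649, and √24649 = 157.
So n = (3 + 157) / 8 = 160/8 = 20.

20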